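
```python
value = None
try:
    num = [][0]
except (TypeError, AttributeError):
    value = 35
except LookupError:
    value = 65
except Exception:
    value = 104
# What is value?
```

Step-by-step execution trace:
1. `num = [][0]` raises IndexError.
2. `except (TypeError, AttributeError)` does not match IndexError; skipped.
3. `except LookupError` matches (IndexError is a subclass of LookupError) → value = 65.
4. `except Exception` is not reached.
Result: 65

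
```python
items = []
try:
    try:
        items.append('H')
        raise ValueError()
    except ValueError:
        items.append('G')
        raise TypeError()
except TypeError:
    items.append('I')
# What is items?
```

Step-by-step execution trace:
1. Inner try: `items.append('H')` → items = ['H'].
2. `raise ValueError()` raises ValueError.
3. Inner `except ValueError` matches → `items.append('G')` → items = ['H', 'G'].
4. `raise TypeError()` raises TypeError; propagates to outer try.
5. Outer `except TypeError` matches → `items.append('I')` → items = ['H', 'G', 'I'].
Result: ['H', 'G', 'I']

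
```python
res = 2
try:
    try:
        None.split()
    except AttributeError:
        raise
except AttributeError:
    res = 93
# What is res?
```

Step-by-step execution trace:
1. Inner try: `None.split()` raises AttributeError.
2. Inner `except AttributeError` matches; bare `raise` re-raises the same AttributeError.
3. Outer `except AttributeError` matches → res = 93.
Result: 93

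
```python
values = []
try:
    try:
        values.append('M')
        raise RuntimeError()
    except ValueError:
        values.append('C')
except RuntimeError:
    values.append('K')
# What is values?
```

Step-by-step execution trace:
1. Inner try: `values.append('M')` → values = ['M'].
2. `raise RuntimeError()` raises RuntimeError.
3. Inner `except ValueError` does not match RuntimeError; exception propagates to outer try.
4. Outer `except RuntimeError` matches → `values.append('K')` → values = ['M', 'K'].
Result: ['M', 'K']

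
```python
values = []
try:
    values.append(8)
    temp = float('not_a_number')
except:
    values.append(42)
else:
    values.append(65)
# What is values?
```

Step-by-step execution trace:
1. try: `values.append(8)` → values = [8].
2. `temp = float('not_a_number')` raises ValueError.
3. bare `except` matches → `values.append(42)` → values = [8, 42].
4. `else` is skipped (an exception was raised).
Result: [8, 42]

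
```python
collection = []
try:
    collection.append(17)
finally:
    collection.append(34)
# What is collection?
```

Step-by-step execution trace:
1. try: `collection.append(17)` → collection = [17].
2. The try body completes without raising.
3. finally always runs: `collection.append(34)` → collection = [17, 34].
Result: [17, 34]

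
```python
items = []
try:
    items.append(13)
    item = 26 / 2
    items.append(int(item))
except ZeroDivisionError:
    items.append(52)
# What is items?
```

Step-by-step execution trace:
1. try: `items.append(13)` → items = [13].
2. `item = 26 / 2` → item = 13.0. No exception raised.
3. `items.append(int(item))` → items = [13, 13].
4. `except ZeroDivisionError` is skipped (no exception was raised).
Result: [13, 13]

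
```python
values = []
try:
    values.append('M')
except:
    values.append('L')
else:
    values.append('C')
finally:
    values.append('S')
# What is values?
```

Step-by-step execution trace:
1. try: `values.append('M')` → values = ['M']. No exception raised.
2. `except` is skipped.
3. `else` runs: `values.append('C')` → values = ['M', 'C'].
4. `finally` always runs: `values.append('S')` → values = ['M', 'C', 'S'].
Result: ['M', 'C', 'S']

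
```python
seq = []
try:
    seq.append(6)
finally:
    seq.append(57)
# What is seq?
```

Step-by-step execution trace:
1. try: `seq.append(6)` → seq = [6].
2. The try body completes without raising.
3. finally always runs: `seq.append(57)` → seq = [6, 57].
Result: [6, 57]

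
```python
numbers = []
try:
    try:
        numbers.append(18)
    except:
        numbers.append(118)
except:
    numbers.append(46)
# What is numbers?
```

Step-by-step execution trace:
1. Inner try: `numbers.append(18)` → numbers = [18]. No exception raised.
2. Inner `except` is skipped.
3. Inner try completes normally; outer `except` is skipped.
Result: [18]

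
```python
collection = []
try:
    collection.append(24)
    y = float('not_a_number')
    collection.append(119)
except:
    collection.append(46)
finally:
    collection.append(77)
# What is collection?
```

Step-by-step execution trace:
1. try: `collection.append(24)` → collection = [24].
2. `y = float('not_a_number')` raises ValueError; `collection.append(119)` is not reached.
3. bare `except` matches → `collection.append(46)` → collection = [24, 46].
4. finally always runs: `collection.append(77)` → collection = [24, 46, 77].
Result: [24, 46, 77]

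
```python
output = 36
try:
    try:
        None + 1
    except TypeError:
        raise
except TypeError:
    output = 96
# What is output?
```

Step-by-step execution trace:
1. Inner try: `None + 1` raises TypeError.
2. Inner `except TypeError` matches; bare `raise` re-raises the same TypeError.
3. Outer `except TypeError` matches → output = 96.
Result: 96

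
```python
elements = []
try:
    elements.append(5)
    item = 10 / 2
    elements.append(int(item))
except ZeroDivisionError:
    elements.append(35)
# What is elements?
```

Step-by-step execution trace:
1. try: `elements.append(5)` → elements = [5].
2. `item = 10 / 2` → item = 5.0. No exception raised.
3. `elements.append(int(item))` → elements = [5, 5].
4. `except ZeroDivisionError` is skipped (no exception was raised).
Result: [5, 5]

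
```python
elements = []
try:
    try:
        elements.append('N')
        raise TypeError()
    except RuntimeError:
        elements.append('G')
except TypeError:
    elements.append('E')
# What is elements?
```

Step-by-step execution trace:
1. Inner try: `elements.append('N')` → elements = ['N'].
2. `raise TypeError()` raises TypeError.
3. Inner `except RuntimeError` does not match TypeError; exception propagates to outer try.
4. Outer `except TypeError` matches → `elements.append('E')` → elements = ['N', 'E'].
Result: ['N', 'E']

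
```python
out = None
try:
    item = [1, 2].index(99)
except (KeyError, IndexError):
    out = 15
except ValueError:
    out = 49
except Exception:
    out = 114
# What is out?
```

Step-by-step execution trace:
1. `item = [1, 2].index(99)` raises ValueError.
2. `except (KeyError, IndexError)` does not match ValueError; skipped.
3. `except ValueError` matches (exact type match) → out = 49.
4. `except Exception` is not reached.
Result: 49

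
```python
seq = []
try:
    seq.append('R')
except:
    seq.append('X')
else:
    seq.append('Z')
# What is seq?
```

Step-by-step execution trace:
1. try: `seq.append('R')` → seq = ['R']. No exception raised.
2. `except` is skipped.
3. `else` runs (try completed without exception): `seq.append('Z')` → seq = ['R', 'Z'].
Result: ['R', 'Z']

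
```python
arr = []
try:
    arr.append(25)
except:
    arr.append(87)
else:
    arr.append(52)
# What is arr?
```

Step-by-step execution trace:
1. try: `arr.append(25)` → arr = [25]. No exception raised.
2. `except` is skipped.
3. `else` runs (try completed without exception): `arr.append(52)` → arr = [25, 52].
Result: [25, 52]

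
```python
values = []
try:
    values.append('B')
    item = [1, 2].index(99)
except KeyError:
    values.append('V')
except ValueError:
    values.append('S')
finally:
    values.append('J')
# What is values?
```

Step-by-step execution trace:
1. try: `values.append('B')` → values = ['B'].
2. `item = [1, 2].index(99)` raises ValueError.
3. `except KeyError` does not match ValueError; skipped.
4. `except ValueError` matches → `values.append('S')` → values = ['B', 'S'].
5. finally always runs: `values.append('J')` → values = ['B', 'S', 'J'].
Result: ['B', 'S', 'J']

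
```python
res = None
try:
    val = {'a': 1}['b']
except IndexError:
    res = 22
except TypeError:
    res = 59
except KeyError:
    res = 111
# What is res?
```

Step-by-step execution trace:
1. `val = {'a': 1}['b']` raises KeyError.
2. `except IndexError` does not match KeyError; skipped.
3. `except TypeError` does not match KeyError; skipped.
4. `except KeyError` matches → res = 111.
Result: 111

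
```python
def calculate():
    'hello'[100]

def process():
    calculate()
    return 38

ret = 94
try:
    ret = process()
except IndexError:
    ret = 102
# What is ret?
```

Step-by-step execution trace:
1. ret starts at 94.
2. try: `process()` calls `calculate()`.
3. `calculate()` evaluates `'hello'[100]`, which raises IndexError; it propagates through process (uncaught).
4. `return 38` in process is not reached; the assignment to ret does not complete.
5. `except IndexError` matches → ret = 102.
Result: 102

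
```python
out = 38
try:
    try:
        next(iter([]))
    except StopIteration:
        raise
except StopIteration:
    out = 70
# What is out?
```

Step-by-step execution trace:
1. Inner try: `next(iter([]))` raises StopIteration.
2. Inner `except StopIteration` matches; bare `raise` re-raises the same StopIteration.
3. Outer `except StopIteration` matches → out = 70.
Result: 70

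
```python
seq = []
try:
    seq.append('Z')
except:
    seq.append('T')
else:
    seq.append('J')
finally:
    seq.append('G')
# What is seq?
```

Step-by-step execution trace:
1. try: `seq.append('Z')` → seq = ['Z']. No exception raised.
2. `except` is skipped.
3. `else` runs: `seq.append('J')` → seq = ['Z', 'J'].
4. `finally` always runs: `seq.append('G')` → seq = ['Z', 'J', 'G'].
Result: ['Z', 'J', 'G']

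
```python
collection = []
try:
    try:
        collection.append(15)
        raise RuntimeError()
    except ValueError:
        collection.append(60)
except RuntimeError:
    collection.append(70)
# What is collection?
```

Step-by-step execution trace:
1. Inner try: `collection.append(15)` → collection = [15].
2. `raise RuntimeError()` raises RuntimeError.
3. Inner `except ValueError` does not match RuntimeError; exception propagates to outer try.
4. Outer `except RuntimeError` matches → `collection.append(70)` → collection = [15, 70].
Result: [15, 70]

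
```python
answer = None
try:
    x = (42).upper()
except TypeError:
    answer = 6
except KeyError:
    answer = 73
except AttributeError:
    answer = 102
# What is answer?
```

Step-by-step execution trace:
1. `x = (42).upper()` raises AttributeError.
2. `except TypeError` does not match AttributeError; skipped.
3. `except KeyError` does not match AttributeError; skipped.
4. `except AttributeError` matches → answer = 102.
Result: 102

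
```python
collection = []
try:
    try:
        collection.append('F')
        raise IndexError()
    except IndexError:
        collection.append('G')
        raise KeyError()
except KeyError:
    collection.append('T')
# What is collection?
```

Step-by-step execution trace:
1. Inner try: `collection.append('F')` → collection = ['F'].
2. `raise IndexError()` raises IndexError.
3. Inner `except IndexError` matches → `collection.append('G')` → collection = ['F', 'G'].
4. `raise KeyError()` raises KeyError; propagates to outer try.
5. Outer `except KeyError` matches → `collection.append('T')` → collection = ['F', 'G', 'T'].
Result: ['F', 'G', 'T']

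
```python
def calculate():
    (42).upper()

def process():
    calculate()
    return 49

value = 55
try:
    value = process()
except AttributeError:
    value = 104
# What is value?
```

Step-by-step execution trace:
1. value starts at 55.
2. try: `process()` calls `calculate()`.
3. `calculate()` evaluates `(42).upper()`, which raises AttributeError; it propagates through process (uncaught).
4. `return 49` in process is not reached; the assignment to value does not complete.
5. `except AttributeError` matches → value = 104.
Result: 104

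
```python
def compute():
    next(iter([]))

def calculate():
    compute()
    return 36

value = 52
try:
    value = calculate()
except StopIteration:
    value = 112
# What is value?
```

Step-by-step execution trace:
1. value starts at 52.
2. try: `calculate()` calls `compute()`.
3. `compute()` evaluates `next(iter([]))`, which raises StopIteration; it propagates through calculate (uncaught).
4. `return 36` in calculate is not reached; the assignment to value does not complete.
5. `except StopIteration` matches → value = 112.
Result: 112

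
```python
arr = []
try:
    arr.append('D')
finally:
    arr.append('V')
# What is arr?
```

Step-by-step execution trace:
1. try: `arr.append('D')` → arr = ['D'].
2. The try body completes without raising.
3. finally always runs: `arr.append('V')` → arr = ['D', 'V'].
Result: ['D', 'V']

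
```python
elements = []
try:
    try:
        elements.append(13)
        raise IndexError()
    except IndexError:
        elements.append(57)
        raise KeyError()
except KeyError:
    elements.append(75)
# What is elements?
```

Step-by-step execution trace:
1. Inner try: `elements.append(13)` → elements = [13].
2. `raise IndexError()` raises IndexError.
3. Inner `except IndexError` matches → `elements.append(57)` → elements = [13, 57].
4. `raise KeyError()` raises KeyError; propagates to outer try.
5. Outer `except KeyError` matches → `elements.append(75)` → elements = [13, 57, 75].
Result: [13, 57, 75]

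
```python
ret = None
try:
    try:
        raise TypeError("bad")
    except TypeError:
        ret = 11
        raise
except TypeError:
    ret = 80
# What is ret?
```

Step-by-step execution trace:
1. Inner try: `raise TypeError("bad")` raises TypeError.
2. Inner `except TypeError` matches → ret = 11.
3. bare `raise` re-raises the same TypeError.
4. Outer `except TypeError` matches → ret = 80.
Result: 80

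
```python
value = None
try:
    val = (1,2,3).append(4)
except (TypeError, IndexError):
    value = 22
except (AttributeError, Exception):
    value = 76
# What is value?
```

Step-by-step execution trace:
1. `val = (1,2,3).append(4)` raises AttributeError.
2. `except (TypeError, IndexError)` does not match AttributeError; skipped.
3. `except (AttributeError, Exception)` matches (AttributeError is in the tuple) → value = 76.
Result: 76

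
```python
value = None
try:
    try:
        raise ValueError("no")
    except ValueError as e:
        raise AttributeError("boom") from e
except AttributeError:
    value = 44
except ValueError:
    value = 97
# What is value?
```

Step-by-step execution trace:
1. Inner try raises ValueError; inner `except ValueError as e` catches it.
2. `raise AttributeError(...) from e` raises AttributeError (ValueError is attached as __cause__, but only AttributeError is active).
3. Outer `except AttributeError` matches → value = 44.
4. `except ValueError` is not reached.
Result: 44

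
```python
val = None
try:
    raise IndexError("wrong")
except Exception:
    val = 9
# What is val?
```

Step-by-step execution trace:
1. `raise IndexError(...)` raises IndexError.
2. `except Exception` matches (IndexError is a subclass of Exception) → val = 9.
Result: 9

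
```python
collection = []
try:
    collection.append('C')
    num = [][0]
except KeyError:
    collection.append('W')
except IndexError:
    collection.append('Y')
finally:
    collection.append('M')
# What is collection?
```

Step-by-step execution trace:
1. try: `collection.append('C')` → collection = ['C'].
2. `num = [][0]` raises IndexError.
3. `except KeyError` does not match IndexError; skipped.
4. `except IndexError` matches → `collection.append('Y')` → collection = ['C', 'Y'].
5. finally always runs: `collection.append('M')` → collection = ['C', 'Y', 'M'].
Result: ['C', 'Y', 'M']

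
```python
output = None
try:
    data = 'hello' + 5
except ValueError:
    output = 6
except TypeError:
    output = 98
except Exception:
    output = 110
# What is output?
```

Step-by-step execution trace:
1. `data = 'hello' + 5` raises TypeError.
2. `except ValueError` does not match TypeError; skipped.
3. `except TypeError` matches → output = 98.
4. Remaining except clauses are skipped.
Result: 98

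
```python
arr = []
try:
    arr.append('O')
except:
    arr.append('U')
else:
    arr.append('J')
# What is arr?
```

Step-by-step execution trace:
1. try: `arr.append('O')` → arr = ['O']. No exception raised.
2. `except` is skipped.
3. `else` runs (try completed without exception): `arr.append('J')` → arr = ['O', 'J'].
Result: ['O', 'J']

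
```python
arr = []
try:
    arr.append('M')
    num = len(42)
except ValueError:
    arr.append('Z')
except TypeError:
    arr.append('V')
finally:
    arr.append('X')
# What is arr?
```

Step-by-step execution trace:
1. try: `arr.append('M')` → arr = ['M'].
2. `num = len(42)` raises TypeError.
3. `except ValueError` does not match TypeError; skipped.
4. `except TypeError` matches → `arr.append('V')` → arr = ['M', 'V'].
5. finally always runs: `arr.append('X')` → arr = ['M', 'V', 'X'].
Result: ['M', 'V', 'X']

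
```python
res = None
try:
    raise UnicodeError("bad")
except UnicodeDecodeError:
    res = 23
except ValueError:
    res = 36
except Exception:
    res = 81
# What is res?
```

Step-by-step execution trace:
1. `raise UnicodeError(...)` raises UnicodeError.
2. `except UnicodeDecodeError` does not match (UnicodeError is not a subclass of UnicodeDecodeError); skipped.
3. `except ValueError` matches (UnicodeError is a subclass of ValueError) → res = 36.
4. `except Exception` is not reached.
Result: 36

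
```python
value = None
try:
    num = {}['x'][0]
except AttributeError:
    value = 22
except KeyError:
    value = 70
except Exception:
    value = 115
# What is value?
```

Step-by-step execution trace:
1. `num = {}['x'][0]` raises KeyError.
2. `except AttributeError` does not match KeyError; skipped.
3. `except KeyError` matches → value = 70.
4. Remaining except clauses are skipped.
Result: 70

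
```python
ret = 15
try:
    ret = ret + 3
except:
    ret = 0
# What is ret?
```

Step-by-step execution trace:
1. ret starts at 15.
2. try: `ret = ret + 3` → ret = 18. No exception raised.
3. `except` is skipped.
Result: 18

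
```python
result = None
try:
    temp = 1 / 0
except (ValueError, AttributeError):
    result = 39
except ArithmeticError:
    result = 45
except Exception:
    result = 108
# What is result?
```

Step-by-step execution trace:
1. `temp = 1 / 0` raises ZeroDivisionError.
2. `except (ValueError, AttributeError)` does not match ZeroDivisionError; skipped.
3. `except ArithmeticError` matches (ZeroDivisionError is a subclass of ArithmeticError) → result = 45.
4. `except Exception` is not reached.
Result: 45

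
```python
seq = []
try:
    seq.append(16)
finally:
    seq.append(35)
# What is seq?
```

Step-by-step execution trace:
1. try: `seq.append(16)` → seq = [16].
2. The try body completes without raising.
3. finally always runs: `seq.append(35)` → seq = [16, 35].
Result: [16, 35]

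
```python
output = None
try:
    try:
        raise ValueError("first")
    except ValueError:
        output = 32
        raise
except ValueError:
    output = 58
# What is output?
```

Step-by-step execution trace:
1. Inner try: `raise ValueError("first")` raises ValueError.
2. Inner `except ValueError` matches → output = 32.
3. bare `raise` re-raises the same ValueError.
4. Outer `except ValueError` matches → output = 58.
Result: 58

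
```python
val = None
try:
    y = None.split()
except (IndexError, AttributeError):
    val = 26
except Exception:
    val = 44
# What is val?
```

Step-by-step execution trace:
1. `y = None.split()` raises AttributeError.
2. `except (IndexError, AttributeError)` matches (AttributeError is in the tuple) → val = 26.
3. `except Exception` is not reached.
Result: 26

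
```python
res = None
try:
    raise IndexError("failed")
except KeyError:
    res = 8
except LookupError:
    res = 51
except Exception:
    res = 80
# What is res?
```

Step-by-step execution trace:
1. `raise IndexError(...)` raises IndexError.
2. `except KeyError` does not match (IndexError is not a subclass of KeyError); skipped.
3. `except LookupError` matches (IndexError is a subclass of LookupError) → res = 51.
4. `except Exception` is not reached.
Result: 51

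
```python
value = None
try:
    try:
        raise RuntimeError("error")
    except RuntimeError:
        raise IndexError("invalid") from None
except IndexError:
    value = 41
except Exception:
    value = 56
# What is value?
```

Step-by-step execution trace:
1. Inner try raises RuntimeError; inner `except RuntimeError` catches it.
2. `raise IndexError(...) from None` raises IndexError (from None suppresses __context__, but the active exception is still IndexError).
3. Outer `except IndexError` matches → value = 41.
4. `except Exception` is not reached.
Result: 41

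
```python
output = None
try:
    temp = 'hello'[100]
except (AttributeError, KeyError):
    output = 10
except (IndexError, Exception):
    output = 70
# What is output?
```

Step-by-step execution trace:
1. `temp = 'hello'[100]` raises IndexError.
2. `except (AttributeError, KeyError)` does not match IndexError; skipped.
3. `except (IndexError, Exception)` matches (IndexError is in the tuple) → output = 70.
Result: 70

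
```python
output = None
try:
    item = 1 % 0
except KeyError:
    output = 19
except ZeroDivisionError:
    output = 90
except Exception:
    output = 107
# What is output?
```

Step-by-step execution trace:
1. `item = 1 % 0` raises ZeroDivisionError.
2. `except KeyError` does not match ZeroDivisionError; skipped.
3. `except ZeroDivisionError` matches → output = 90.
4. Remaining except clauses are skipped.
Result: 90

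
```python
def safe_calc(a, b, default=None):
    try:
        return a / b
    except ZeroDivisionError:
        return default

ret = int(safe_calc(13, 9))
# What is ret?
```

Step-by-step execution trace:
1. `safe_calc(13, 9)` enters try: `return 13 / 9` → returns 1.4444444444444444. No exception raised.
2. `except ZeroDivisionError` is skipped.
3. `int(1.4444444444444444)` → 1 → ret = 1.
Result: 1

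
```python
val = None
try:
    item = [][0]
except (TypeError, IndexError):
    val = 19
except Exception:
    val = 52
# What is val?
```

Step-by-step execution trace:
1. `item = [][0]` raises IndexError.
2. `except (TypeError, IndexError)` matches (IndexError is in the tuple) → val = 19.
3. `except Exception` is not reached.
Result: 19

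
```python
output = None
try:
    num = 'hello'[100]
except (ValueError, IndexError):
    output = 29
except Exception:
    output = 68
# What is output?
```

Step-by-step execution trace:
1. `num = 'hello'[100]` raises IndexError.
2. `except (ValueError, IndexError)` matches (IndexError is in the tuple) → output = 29.
3. `except Exception` is not reached.
Result: 29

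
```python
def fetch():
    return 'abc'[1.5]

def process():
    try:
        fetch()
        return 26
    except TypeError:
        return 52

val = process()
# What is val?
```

Step-by-step execution trace:
1. `process()` calls `fetch()`.
2. `fetch()` evaluates `'abc'[1.5]`, which raises TypeError; it propagates to the caller.
3. `return 26` is not reached.
4. `except TypeError` in process matches → returns 52.
5. val = 52.
Result: 52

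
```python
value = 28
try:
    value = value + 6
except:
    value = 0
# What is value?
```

Step-by-step execution trace:
1. value starts at 28.
2. try: `value = value + 6` → value = 34. No exception raised.
3. `except` is skipped.
Result: 34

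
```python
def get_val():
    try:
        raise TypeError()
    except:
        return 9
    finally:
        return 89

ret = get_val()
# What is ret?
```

Step-by-step execution trace:
1. `get_val()` enters try: `raise TypeError()` raises TypeError.
2. bare `except` matches → `return 9` sets pending return value 9.
3. Before returning, `finally: return 89` runs and overrides the pending return.
4. get_val() returns 89 → ret = 89.
Result: 89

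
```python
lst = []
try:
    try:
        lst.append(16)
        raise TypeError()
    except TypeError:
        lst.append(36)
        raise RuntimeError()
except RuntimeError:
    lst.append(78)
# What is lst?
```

Step-by-step execution trace:
1. Inner try: `lst.append(16)` → lst = [16].
2. `raise TypeError()` raises TypeError.
3. Inner `except TypeError` matches → `lst.append(36)` → lst = [16, 36].
4. `raise RuntimeError()` raises RuntimeError; propagates to outer try.
5. Outer `except RuntimeError` matches → `lst.append(78)` → lst = [16, 36, 78].
Result: [16, 36, 78]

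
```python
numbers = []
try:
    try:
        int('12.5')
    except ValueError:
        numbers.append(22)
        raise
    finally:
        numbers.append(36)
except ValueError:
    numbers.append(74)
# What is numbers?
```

Step-by-step execution trace:
1. Inner try: `int('12.5')` raises ValueError.
2. Inner `except ValueError` matches → `numbers.append(22)` → numbers = [22].
3. bare `raise` re-raises ValueError.
4. Inner `finally` runs during unwinding: `numbers.append(36)` → numbers = [22, 36].
5. Outer `except ValueError` matches → `numbers.append(74)` → numbers = [22, 36, 74].
Result: [22, 36, 74]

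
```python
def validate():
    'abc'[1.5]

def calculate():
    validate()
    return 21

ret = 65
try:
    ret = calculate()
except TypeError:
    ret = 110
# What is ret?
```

Step-by-step execution trace:
1. ret starts at 65.
2. try: `calculate()` calls `validate()`.
3. `validate()` evaluates `'abc'[1.5]`, which raises TypeError; it propagates through calculate (uncaught).
4. `return 21` in calculate is not reached; the assignment to ret does not complete.
5. `except TypeError` matches → ret = 110.
Result: 110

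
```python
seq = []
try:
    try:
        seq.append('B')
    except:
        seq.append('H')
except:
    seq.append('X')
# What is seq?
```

Step-by-step execution trace:
1. Inner try: `seq.append('B')` → seq = ['B']. No exception raised.
2. Inner `except` is skipped.
3. Inner try completes normally; outer `except` is skipped.
Result: ['B']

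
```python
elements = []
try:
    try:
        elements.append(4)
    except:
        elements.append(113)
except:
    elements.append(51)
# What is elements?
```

Step-by-step execution trace:
1. Inner try: `elements.append(4)` → elements = [4]. No exception raised.
2. Inner `except` is skipped.
3. Inner try completes normally; outer `except` is skipped.
Result: [4]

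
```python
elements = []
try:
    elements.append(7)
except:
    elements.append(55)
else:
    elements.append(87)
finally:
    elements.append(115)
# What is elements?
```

Step-by-step execution trace:
1. try: `elements.append(7)` → elements = [7]. No exception raised.
2. `except` is skipped.
3. `else` runs: `elements.append(87)` → elements = [7, 87].
4. `finally` always runs: `elements.append(115)` → elements = [7, 87, 115].
Result: [7, 87, 115]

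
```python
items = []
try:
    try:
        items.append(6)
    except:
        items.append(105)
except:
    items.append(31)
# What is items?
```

Step-by-step execution trace:
1. Inner try: `items.append(6)` → items = [6]. No exception raised.
2. Inner `except` is skipped.
3. Inner try completes normally; outer `except` is skipped.
Result: [6]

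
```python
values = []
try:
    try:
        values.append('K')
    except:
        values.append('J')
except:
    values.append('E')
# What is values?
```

Step-by-step execution trace:
1. Inner try: `values.append('K')` → values = ['K']. No exception raised.
2. Inner `except` is skipped.
3. Inner try completes normally; outer `except` is skipped.
Result: ['K']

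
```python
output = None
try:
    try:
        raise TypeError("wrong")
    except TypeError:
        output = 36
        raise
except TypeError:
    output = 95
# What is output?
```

Step-by-step execution trace:
1. Inner try: `raise TypeError("wrong")` raises TypeError.
2. Inner `except TypeError` matches → output = 36.
3. bare `raise` re-raises the same TypeError.
4. Outer `except TypeError` matches → output = 95.
Result: 95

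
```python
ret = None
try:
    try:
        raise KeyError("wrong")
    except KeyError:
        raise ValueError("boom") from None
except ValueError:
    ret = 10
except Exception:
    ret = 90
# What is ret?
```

Step-by-step execution trace:
1. Inner try raises KeyError; inner `except KeyError` catches it.
2. `raise ValueError(...) from None` raises ValueError (from None suppresses __context__, but the active exception is still ValueError).
3. Outer `except ValueError` matches → ret = 10.
4. `except Exception` is not reached.
Result: 10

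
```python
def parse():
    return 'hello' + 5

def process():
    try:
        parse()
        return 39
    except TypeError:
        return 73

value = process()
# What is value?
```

Step-by-step execution trace:
1. `process()` calls `parse()`.
2. `parse()` evaluates `'hello' + 5`, which raises TypeError; it propagates to the caller.
3. `return 39` is not reached.
4. `except TypeError` in process matches → returns 73.
5. value = 73.
Result: 73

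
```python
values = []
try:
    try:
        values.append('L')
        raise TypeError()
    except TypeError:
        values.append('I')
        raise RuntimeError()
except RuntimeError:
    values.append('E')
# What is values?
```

Step-by-step execution trace:
1. Inner try: `values.append('L')` → values = ['L'].
2. `raise TypeError()` raises TypeError.
3. Inner `except TypeError` matches → `values.append('I')` → values = ['L', 'I'].
4. `raise RuntimeError()` raises RuntimeError; propagates to outer try.
5. Outer `except RuntimeError` matches → `values.append('E')` → values = ['L', 'I', 'E'].
Result: ['L', 'I', 'E']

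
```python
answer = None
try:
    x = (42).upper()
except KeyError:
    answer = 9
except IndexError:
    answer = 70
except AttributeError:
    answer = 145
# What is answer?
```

Step-by-step execution trace:
1. `x = (42).upper()` raises AttributeError.
2. `except KeyError` does not match AttributeError; skipped.
3. `except IndexError` does not match AttributeError; skipped.
4. `except AttributeError` matches → answer = 145.
Result: 145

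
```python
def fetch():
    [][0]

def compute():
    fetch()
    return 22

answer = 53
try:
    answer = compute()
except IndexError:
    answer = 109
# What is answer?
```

Step-by-step execution trace:
1. answer starts at 53.
2. try: `compute()` calls `fetch()`.
3. `fetch()` evaluates `[][0]`, which raises IndexError; it propagates through compute (uncaught).
4. `return 22` in compute is not reached; the assignment to answer does not complete.
5. `except IndexError` matches → answer = 109.
Result: 109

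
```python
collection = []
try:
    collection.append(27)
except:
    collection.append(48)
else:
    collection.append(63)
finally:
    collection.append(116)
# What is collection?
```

Step-by-step execution trace:
1. try: `collection.append(27)` → collection = [27]. No exception raised.
2. `except` is skipped.
3. `else` runs: `collection.append(63)` → collection = [27, 63].
4. `finally` always runs: `collection.append(116)` → collection = [27, 63, 116].
Result: [27, 63, 116]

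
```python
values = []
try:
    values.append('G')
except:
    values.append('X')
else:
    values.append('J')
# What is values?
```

Step-by-step execution trace:
1. try: `values.append('G')` → values = ['G']. No exception raised.
2. `except` is skipped.
3. `else` runs (try completed without exception): `values.append('J')` → values = ['G', 'J'].
Result: ['G', 'J']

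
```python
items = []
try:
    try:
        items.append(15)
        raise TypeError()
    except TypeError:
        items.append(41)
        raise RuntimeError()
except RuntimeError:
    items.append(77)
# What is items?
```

Step-by-step execution trace:
1. Inner try: `items.append(15)` → items = [15].
2. `raise TypeError()` raises TypeError.
3. Inner `except TypeError` matches → `items.append(41)` → items = [15, 41].
4. `raise RuntimeError()` raises RuntimeError; propagates to outer try.
5. Outer `except RuntimeError` matches → `items.append(77)` → items = [15, 41, 77].
Result: [15, 41, 77]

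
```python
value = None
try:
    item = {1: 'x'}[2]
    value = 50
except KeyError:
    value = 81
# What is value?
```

Step-by-step execution trace:
1. `item = {1: 'x'}[2]` raises KeyError.
2. `value = 50` is not reached.
3. `except KeyError` matches → value = 81.
Result: 81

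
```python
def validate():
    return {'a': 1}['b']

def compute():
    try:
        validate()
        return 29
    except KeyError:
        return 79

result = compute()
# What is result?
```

Step-by-step execution trace:
1. `compute()` calls `validate()`.
2. `validate()` evaluates `{'a': 1}['b']`, which raises KeyError; it propagates to the caller.
3. `return 29` is not reached.
4. `except KeyError` in compute matches → returns 79.
5. result = 79.
Result: 79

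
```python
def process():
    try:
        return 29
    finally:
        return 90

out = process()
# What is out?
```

Step-by-step execution trace:
1. `process()` enters try: `return 29` sets pending return value 29.
2. Before returning, `finally: return 90` runs and overrides the pending return.
3. process() returns 90 → out = 90.
Result: 90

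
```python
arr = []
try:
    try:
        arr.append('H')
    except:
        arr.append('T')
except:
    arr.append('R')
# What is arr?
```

Step-by-step execution trace:
1. Inner try: `arr.append('H')` → arr = ['H']. No exception raised.
2. Inner `except` is skipped.
3. Inner try completes normally; outer `except` is skipped.
Result: ['H']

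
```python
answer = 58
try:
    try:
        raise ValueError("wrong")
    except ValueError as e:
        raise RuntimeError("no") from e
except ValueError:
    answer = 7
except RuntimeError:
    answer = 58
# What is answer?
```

Step-by-step execution trace:
1. Inner try raises ValueError; inner `except ValueError as e` catches it.
2. `raise RuntimeError(...) from e` raises RuntimeError (ValueError is attached as __cause__, but only RuntimeError is active).
3. Outer `except ValueError` does not match RuntimeError; skipped.
4. Outer `except RuntimeError` matches → answer = 58.
Result: 58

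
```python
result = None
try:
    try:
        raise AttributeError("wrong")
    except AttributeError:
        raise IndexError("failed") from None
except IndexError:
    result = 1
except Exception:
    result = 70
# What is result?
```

Step-by-step execution trace:
1. Inner try raises AttributeError; inner `except AttributeError` catches it.
2. `raise IndexError(...) from None` raises IndexError (from None suppresses __context__, but the active exception is still IndexError).
3. Outer `except IndexError` matches → result = 1.
4. `except Exception` is not reached.
Result: 1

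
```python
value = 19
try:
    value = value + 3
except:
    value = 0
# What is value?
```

Step-by-step execution trace:
1. value starts at 19.
2. try: `value = value + 3` → value = 22. No exception raised.
3. `except` is skipped.
Result: 22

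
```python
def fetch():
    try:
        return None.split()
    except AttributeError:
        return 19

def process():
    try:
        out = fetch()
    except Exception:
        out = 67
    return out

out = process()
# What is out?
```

Step-by-step execution trace:
1. `process()` calls `fetch()`.
2. In fetch: `None.split()` raises AttributeError; `except AttributeError` catches it → returns 19.
3. In process: `out = fetch()` → out = 19. No exception reaches process.
4. `except Exception` is skipped; process returns 19.
5. out = 19.
Result: 19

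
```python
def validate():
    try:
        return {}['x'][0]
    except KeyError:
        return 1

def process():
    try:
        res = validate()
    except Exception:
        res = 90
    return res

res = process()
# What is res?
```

Step-by-step execution trace:
1. `process()` calls `validate()`.
2. In validate: `{}['x'][0]` raises KeyError; `except KeyError` catches it → returns 1.
3. In process: `res = validate()` → res = 1. No exception reaches process.
4. `except Exception` is skipped; process returns 1.
5. res = 1.
Result: 1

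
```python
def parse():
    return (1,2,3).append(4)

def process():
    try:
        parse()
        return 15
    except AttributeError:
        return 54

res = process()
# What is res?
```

Step-by-step execution trace:
1. `process()` calls `parse()`.
2. `parse()` evaluates `(1,2,3).append(4)`, which raises AttributeError; it propagates to the caller.
3. `return 15` is not reached.
4. `except AttributeError` in process matches → returns 54.
5. res = 54.
Result: 54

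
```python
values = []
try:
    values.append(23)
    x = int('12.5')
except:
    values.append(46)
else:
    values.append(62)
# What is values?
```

Step-by-step execution trace:
1. try: `values.append(23)` → values = [23].
2. `x = int('12.5')` raises ValueError.
3. bare `except` matches → `values.append(46)` → values = [23, 46].
4. `else` is skipped (an exception was raised).
Result: [23, 46]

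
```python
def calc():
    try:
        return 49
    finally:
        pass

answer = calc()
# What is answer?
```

Step-by-step execution trace:
1. `calc()` enters try: `return 49` sets pending return value 49.
2. Before returning, `finally: pass` runs (no effect).
3. calc() returns 49 → answer = 49.
Result: 49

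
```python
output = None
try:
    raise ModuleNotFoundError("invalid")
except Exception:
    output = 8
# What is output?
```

Step-by-step execution trace:
1. `raise ModuleNotFoundError(...)` raises ModuleNotFoundError.
2. `except Exception` matches (ModuleNotFoundError is a subclass of Exception) → output = 8.
Result: 8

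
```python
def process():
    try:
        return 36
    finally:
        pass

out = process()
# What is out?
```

Step-by-step execution trace:
1. `process()` enters try: `return 36` sets pending return value 36.
2. Before returning, `finally: pass` runs (no effect).
3. process() returns 36 → out = 36.
Result: 36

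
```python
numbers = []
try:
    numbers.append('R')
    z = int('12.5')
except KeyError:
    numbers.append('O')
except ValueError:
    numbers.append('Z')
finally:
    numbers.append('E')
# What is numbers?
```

Step-by-step execution trace:
1. try: `numbers.append('R')` → numbers = ['R'].
2. `z = int('12.5')` raises ValueError.
3. `except KeyError` does not match ValueError; skipped.
4. `except ValueError` matches → `numbers.append('Z')` → numbers = ['R', 'Z'].
5. finally always runs: `numbers.append('E')` → numbers = ['R', 'Z', 'E'].
Result: ['R', 'Z', 'E']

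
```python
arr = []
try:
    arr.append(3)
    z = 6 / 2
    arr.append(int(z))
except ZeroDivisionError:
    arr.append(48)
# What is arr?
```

Step-by-step execution trace:
1. try: `arr.append(3)` → arr = [3].
2. `z = 6 / 2` → z = 3.0. No exception raised.
3. `arr.append(int(z))` → arr = [3, 3].
4. `except ZeroDivisionError` is skipped (no exception was raised).
Result: [3, 3]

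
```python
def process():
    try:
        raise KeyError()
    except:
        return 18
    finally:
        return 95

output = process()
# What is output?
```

Step-by-step execution trace:
1. `process()` enters try: `raise KeyError()` raises KeyError.
2. bare `except` matches → `return 18` sets pending return value 18.
3. Before returning, `finally: return 95` runs and overrides the pending return.
4. process() returns 95 → output = 95.
Result: 95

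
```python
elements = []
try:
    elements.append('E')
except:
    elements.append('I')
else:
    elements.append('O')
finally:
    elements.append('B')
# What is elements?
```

Step-by-step execution trace:
1. try: `elements.append('E')` → elements = ['E']. No exception raised.
2. `except` is skipped.
3. `else` runs: `elements.append('O')` → elements = ['E', 'O'].
4. `finally` always runs: `elements.append('B')` → elements = ['E', 'O', 'B'].
Result: ['E', 'O', 'B']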